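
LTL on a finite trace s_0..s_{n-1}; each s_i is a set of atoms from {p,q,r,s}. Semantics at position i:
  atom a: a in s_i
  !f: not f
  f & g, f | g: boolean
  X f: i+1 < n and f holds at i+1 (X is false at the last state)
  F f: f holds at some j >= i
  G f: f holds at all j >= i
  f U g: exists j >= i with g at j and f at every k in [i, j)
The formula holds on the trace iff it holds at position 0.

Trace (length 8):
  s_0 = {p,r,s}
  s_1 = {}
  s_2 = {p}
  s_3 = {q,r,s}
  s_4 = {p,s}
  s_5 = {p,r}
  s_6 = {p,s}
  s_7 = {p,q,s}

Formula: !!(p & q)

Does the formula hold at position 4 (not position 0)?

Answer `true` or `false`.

s_0={p,r,s}: !!(p & q)=False !(p & q)=True (p & q)=False p=True q=False
s_1={}: !!(p & q)=False !(p & q)=True (p & q)=False p=False q=False
s_2={p}: !!(p & q)=False !(p & q)=True (p & q)=False p=True q=False
s_3={q,r,s}: !!(p & q)=False !(p & q)=True (p & q)=False p=False q=True
s_4={p,s}: !!(p & q)=False !(p & q)=True (p & q)=False p=True q=False
s_5={p,r}: !!(p & q)=False !(p & q)=True (p & q)=False p=True q=False
s_6={p,s}: !!(p & q)=False !(p & q)=True (p & q)=False p=True q=False
s_7={p,q,s}: !!(p & q)=True !(p & q)=False (p & q)=True p=True q=True
Evaluating at position 4: result = False

Answer: false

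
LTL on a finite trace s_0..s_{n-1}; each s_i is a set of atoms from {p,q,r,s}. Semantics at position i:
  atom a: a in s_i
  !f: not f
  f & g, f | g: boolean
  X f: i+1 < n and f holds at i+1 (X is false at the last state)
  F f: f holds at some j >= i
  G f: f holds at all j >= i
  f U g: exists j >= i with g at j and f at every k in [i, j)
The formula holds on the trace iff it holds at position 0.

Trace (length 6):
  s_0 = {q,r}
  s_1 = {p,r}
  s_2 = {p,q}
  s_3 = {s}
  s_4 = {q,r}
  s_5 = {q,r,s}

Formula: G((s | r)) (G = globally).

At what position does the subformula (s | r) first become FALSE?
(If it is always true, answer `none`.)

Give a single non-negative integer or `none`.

Answer: 2

Derivation:
s_0={q,r}: (s | r)=True s=False r=True
s_1={p,r}: (s | r)=True s=False r=True
s_2={p,q}: (s | r)=False s=False r=False
s_3={s}: (s | r)=True s=True r=False
s_4={q,r}: (s | r)=True s=False r=True
s_5={q,r,s}: (s | r)=True s=True r=True
G((s | r)) holds globally = False
First violation at position 2.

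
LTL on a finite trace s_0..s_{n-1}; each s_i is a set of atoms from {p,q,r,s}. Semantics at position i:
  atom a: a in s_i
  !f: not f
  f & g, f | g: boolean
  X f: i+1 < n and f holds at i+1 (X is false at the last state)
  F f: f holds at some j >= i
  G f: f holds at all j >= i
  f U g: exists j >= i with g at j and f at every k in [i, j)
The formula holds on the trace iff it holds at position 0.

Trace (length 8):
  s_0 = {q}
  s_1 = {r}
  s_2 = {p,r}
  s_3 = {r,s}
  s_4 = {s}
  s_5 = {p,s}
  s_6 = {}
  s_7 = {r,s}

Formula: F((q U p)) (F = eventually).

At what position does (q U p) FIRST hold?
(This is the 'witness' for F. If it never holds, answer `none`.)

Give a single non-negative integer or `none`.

Answer: 2

Derivation:
s_0={q}: (q U p)=False q=True p=False
s_1={r}: (q U p)=False q=False p=False
s_2={p,r}: (q U p)=True q=False p=True
s_3={r,s}: (q U p)=False q=False p=False
s_4={s}: (q U p)=False q=False p=False
s_5={p,s}: (q U p)=True q=False p=True
s_6={}: (q U p)=False q=False p=False
s_7={r,s}: (q U p)=False q=False p=False
F((q U p)) holds; first witness at position 2.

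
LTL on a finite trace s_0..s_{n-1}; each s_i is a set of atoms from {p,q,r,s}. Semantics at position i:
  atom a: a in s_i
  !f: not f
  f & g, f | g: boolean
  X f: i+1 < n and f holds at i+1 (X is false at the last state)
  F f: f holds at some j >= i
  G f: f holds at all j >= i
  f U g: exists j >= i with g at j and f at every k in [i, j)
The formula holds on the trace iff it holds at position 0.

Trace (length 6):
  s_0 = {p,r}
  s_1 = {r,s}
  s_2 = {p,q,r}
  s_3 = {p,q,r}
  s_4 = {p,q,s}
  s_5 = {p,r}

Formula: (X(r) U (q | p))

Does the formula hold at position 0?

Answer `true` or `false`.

s_0={p,r}: (X(r) U (q | p))=True X(r)=True r=True (q | p)=True q=False p=True
s_1={r,s}: (X(r) U (q | p))=True X(r)=True r=True (q | p)=False q=False p=False
s_2={p,q,r}: (X(r) U (q | p))=True X(r)=True r=True (q | p)=True q=True p=True
s_3={p,q,r}: (X(r) U (q | p))=True X(r)=False r=True (q | p)=True q=True p=True
s_4={p,q,s}: (X(r) U (q | p))=True X(r)=True r=False (q | p)=True q=True p=True
s_5={p,r}: (X(r) U (q | p))=True X(r)=False r=True (q | p)=True q=False p=True

Answer: true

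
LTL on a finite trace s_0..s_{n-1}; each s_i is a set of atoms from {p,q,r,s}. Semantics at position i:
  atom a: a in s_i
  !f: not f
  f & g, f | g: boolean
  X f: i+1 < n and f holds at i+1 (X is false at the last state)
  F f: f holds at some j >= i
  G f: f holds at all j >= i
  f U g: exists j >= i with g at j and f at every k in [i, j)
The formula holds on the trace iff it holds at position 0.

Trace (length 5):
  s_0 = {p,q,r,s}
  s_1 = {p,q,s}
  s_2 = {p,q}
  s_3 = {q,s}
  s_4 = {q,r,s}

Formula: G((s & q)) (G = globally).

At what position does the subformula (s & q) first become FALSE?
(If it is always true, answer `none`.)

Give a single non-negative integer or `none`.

Answer: 2

Derivation:
s_0={p,q,r,s}: (s & q)=True s=True q=True
s_1={p,q,s}: (s & q)=True s=True q=True
s_2={p,q}: (s & q)=False s=False q=True
s_3={q,s}: (s & q)=True s=True q=True
s_4={q,r,s}: (s & q)=True s=True q=True
G((s & q)) holds globally = False
First violation at position 2.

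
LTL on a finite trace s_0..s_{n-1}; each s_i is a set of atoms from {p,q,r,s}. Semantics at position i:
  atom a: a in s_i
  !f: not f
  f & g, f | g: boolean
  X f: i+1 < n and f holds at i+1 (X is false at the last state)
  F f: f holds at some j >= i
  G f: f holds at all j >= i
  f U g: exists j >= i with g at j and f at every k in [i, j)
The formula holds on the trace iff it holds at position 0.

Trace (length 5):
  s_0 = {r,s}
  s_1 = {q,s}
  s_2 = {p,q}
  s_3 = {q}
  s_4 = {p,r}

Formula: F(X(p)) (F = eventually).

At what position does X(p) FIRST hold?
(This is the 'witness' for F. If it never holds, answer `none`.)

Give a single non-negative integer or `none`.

s_0={r,s}: X(p)=False p=False
s_1={q,s}: X(p)=True p=False
s_2={p,q}: X(p)=False p=True
s_3={q}: X(p)=True p=False
s_4={p,r}: X(p)=False p=True
F(X(p)) holds; first witness at position 1.

Answer: 1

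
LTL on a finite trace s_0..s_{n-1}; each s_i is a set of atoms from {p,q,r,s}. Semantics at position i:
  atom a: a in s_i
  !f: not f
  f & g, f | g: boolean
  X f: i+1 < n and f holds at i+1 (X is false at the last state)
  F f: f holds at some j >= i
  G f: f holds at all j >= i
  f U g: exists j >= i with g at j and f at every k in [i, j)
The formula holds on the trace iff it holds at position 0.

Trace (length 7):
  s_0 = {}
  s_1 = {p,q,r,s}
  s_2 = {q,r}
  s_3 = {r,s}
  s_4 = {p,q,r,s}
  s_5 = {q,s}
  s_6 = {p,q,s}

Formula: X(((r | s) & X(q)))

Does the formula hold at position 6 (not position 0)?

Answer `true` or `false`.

Answer: false

Derivation:
s_0={}: X(((r | s) & X(q)))=True ((r | s) & X(q))=False (r | s)=False r=False s=False X(q)=True q=False
s_1={p,q,r,s}: X(((r | s) & X(q)))=False ((r | s) & X(q))=True (r | s)=True r=True s=True X(q)=True q=True
s_2={q,r}: X(((r | s) & X(q)))=True ((r | s) & X(q))=False (r | s)=True r=True s=False X(q)=False q=True
s_3={r,s}: X(((r | s) & X(q)))=True ((r | s) & X(q))=True (r | s)=True r=True s=True X(q)=True q=False
s_4={p,q,r,s}: X(((r | s) & X(q)))=True ((r | s) & X(q))=True (r | s)=True r=True s=True X(q)=True q=True
s_5={q,s}: X(((r | s) & X(q)))=False ((r | s) & X(q))=True (r | s)=True r=False s=True X(q)=True q=True
s_6={p,q,s}: X(((r | s) & X(q)))=False ((r | s) & X(q))=False (r | s)=True r=False s=True X(q)=False q=True
Evaluating at position 6: result = False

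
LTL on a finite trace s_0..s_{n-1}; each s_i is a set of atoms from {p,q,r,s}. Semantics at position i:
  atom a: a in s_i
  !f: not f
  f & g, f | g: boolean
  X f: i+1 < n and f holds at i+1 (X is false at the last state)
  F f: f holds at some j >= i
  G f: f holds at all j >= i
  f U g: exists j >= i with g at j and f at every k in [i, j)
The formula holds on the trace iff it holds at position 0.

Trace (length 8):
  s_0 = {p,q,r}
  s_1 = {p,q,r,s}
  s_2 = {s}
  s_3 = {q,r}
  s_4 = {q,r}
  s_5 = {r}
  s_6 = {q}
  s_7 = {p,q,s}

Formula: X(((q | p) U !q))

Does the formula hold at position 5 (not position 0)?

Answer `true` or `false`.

s_0={p,q,r}: X(((q | p) U !q))=True ((q | p) U !q)=True (q | p)=True q=True p=True !q=False
s_1={p,q,r,s}: X(((q | p) U !q))=True ((q | p) U !q)=True (q | p)=True q=True p=True !q=False
s_2={s}: X(((q | p) U !q))=True ((q | p) U !q)=True (q | p)=False q=False p=False !q=True
s_3={q,r}: X(((q | p) U !q))=True ((q | p) U !q)=True (q | p)=True q=True p=False !q=False
s_4={q,r}: X(((q | p) U !q))=True ((q | p) U !q)=True (q | p)=True q=True p=False !q=False
s_5={r}: X(((q | p) U !q))=False ((q | p) U !q)=True (q | p)=False q=False p=False !q=True
s_6={q}: X(((q | p) U !q))=False ((q | p) U !q)=False (q | p)=True q=True p=False !q=False
s_7={p,q,s}: X(((q | p) U !q))=False ((q | p) U !q)=False (q | p)=True q=True p=True !q=False
Evaluating at position 5: result = False

Answer: false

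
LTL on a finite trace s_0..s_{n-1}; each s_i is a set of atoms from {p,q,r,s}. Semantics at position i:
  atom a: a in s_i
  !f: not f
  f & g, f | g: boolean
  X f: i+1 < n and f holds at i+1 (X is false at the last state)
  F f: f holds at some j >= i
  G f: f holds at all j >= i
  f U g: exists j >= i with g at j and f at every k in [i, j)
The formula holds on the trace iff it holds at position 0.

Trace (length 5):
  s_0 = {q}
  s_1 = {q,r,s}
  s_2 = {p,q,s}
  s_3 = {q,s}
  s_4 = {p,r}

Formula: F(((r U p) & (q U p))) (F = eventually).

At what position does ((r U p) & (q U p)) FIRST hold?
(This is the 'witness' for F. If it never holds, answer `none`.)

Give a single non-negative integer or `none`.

s_0={q}: ((r U p) & (q U p))=False (r U p)=False r=False p=False (q U p)=True q=True
s_1={q,r,s}: ((r U p) & (q U p))=True (r U p)=True r=True p=False (q U p)=True q=True
s_2={p,q,s}: ((r U p) & (q U p))=True (r U p)=True r=False p=True (q U p)=True q=True
s_3={q,s}: ((r U p) & (q U p))=False (r U p)=False r=False p=False (q U p)=True q=True
s_4={p,r}: ((r U p) & (q U p))=True (r U p)=True r=True p=True (q U p)=True q=False
F(((r U p) & (q U p))) holds; first witness at position 1.

Answer: 1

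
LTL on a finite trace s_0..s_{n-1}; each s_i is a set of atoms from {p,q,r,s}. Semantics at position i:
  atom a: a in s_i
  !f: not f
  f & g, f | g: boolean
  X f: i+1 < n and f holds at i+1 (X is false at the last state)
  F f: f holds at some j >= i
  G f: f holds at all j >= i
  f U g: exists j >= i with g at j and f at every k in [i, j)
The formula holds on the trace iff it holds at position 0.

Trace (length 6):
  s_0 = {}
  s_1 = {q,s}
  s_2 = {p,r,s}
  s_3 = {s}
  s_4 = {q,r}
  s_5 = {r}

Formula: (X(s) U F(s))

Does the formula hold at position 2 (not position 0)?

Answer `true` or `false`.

s_0={}: (X(s) U F(s))=True X(s)=True s=False F(s)=True
s_1={q,s}: (X(s) U F(s))=True X(s)=True s=True F(s)=True
s_2={p,r,s}: (X(s) U F(s))=True X(s)=True s=True F(s)=True
s_3={s}: (X(s) U F(s))=True X(s)=False s=True F(s)=True
s_4={q,r}: (X(s) U F(s))=False X(s)=False s=False F(s)=False
s_5={r}: (X(s) U F(s))=False X(s)=False s=False F(s)=False
Evaluating at position 2: result = True

Answer: true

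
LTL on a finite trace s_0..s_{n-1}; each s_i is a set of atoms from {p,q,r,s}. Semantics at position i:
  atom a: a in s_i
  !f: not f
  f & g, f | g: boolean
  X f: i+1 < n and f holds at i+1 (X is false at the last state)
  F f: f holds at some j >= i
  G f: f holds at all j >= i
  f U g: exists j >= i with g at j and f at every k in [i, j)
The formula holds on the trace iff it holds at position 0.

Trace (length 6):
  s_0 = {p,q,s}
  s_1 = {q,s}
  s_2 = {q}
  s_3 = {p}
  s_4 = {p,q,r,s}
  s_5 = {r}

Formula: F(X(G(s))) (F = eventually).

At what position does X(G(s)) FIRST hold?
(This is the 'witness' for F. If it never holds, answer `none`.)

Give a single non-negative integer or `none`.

s_0={p,q,s}: X(G(s))=False G(s)=False s=True
s_1={q,s}: X(G(s))=False G(s)=False s=True
s_2={q}: X(G(s))=False G(s)=False s=False
s_3={p}: X(G(s))=False G(s)=False s=False
s_4={p,q,r,s}: X(G(s))=False G(s)=False s=True
s_5={r}: X(G(s))=False G(s)=False s=False
F(X(G(s))) does not hold (no witness exists).

Answer: none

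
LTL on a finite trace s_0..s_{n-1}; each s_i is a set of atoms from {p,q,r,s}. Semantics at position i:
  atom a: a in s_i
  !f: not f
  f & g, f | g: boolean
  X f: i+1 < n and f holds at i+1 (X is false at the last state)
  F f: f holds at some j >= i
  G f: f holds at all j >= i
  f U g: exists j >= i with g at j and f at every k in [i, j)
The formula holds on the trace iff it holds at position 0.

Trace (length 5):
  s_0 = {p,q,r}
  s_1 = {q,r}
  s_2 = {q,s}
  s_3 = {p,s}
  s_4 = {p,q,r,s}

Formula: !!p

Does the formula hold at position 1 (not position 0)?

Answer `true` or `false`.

s_0={p,q,r}: !!p=True !p=False p=True
s_1={q,r}: !!p=False !p=True p=False
s_2={q,s}: !!p=False !p=True p=False
s_3={p,s}: !!p=True !p=False p=True
s_4={p,q,r,s}: !!p=True !p=False p=True
Evaluating at position 1: result = False

Answer: false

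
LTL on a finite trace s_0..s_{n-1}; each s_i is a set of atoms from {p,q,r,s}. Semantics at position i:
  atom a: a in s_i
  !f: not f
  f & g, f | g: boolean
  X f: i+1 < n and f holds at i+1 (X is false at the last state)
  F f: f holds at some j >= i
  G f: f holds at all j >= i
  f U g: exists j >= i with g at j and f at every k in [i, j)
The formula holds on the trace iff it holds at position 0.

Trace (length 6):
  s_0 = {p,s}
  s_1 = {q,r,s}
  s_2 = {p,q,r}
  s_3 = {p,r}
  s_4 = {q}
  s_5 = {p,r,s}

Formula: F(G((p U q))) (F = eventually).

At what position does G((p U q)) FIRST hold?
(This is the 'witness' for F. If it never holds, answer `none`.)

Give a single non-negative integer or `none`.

s_0={p,s}: G((p U q))=False (p U q)=True p=True q=False
s_1={q,r,s}: G((p U q))=False (p U q)=True p=False q=True
s_2={p,q,r}: G((p U q))=False (p U q)=True p=True q=True
s_3={p,r}: G((p U q))=False (p U q)=True p=True q=False
s_4={q}: G((p U q))=False (p U q)=True p=False q=True
s_5={p,r,s}: G((p U q))=False (p U q)=False p=True q=False
F(G((p U q))) does not hold (no witness exists).

Answer: none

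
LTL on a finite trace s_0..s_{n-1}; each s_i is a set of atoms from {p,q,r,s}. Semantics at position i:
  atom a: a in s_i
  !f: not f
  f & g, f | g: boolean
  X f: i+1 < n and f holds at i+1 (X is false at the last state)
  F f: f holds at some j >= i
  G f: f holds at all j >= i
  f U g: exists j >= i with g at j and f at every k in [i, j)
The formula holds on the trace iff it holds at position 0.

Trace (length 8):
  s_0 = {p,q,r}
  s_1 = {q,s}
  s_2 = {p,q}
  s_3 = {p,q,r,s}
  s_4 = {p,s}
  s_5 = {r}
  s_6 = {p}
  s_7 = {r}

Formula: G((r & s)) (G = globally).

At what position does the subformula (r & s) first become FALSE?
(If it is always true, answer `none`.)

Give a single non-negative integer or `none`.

s_0={p,q,r}: (r & s)=False r=True s=False
s_1={q,s}: (r & s)=False r=False s=True
s_2={p,q}: (r & s)=False r=False s=False
s_3={p,q,r,s}: (r & s)=True r=True s=True
s_4={p,s}: (r & s)=False r=False s=True
s_5={r}: (r & s)=False r=True s=False
s_6={p}: (r & s)=False r=False s=False
s_7={r}: (r & s)=False r=True s=False
G((r & s)) holds globally = False
First violation at position 0.

Answer: 0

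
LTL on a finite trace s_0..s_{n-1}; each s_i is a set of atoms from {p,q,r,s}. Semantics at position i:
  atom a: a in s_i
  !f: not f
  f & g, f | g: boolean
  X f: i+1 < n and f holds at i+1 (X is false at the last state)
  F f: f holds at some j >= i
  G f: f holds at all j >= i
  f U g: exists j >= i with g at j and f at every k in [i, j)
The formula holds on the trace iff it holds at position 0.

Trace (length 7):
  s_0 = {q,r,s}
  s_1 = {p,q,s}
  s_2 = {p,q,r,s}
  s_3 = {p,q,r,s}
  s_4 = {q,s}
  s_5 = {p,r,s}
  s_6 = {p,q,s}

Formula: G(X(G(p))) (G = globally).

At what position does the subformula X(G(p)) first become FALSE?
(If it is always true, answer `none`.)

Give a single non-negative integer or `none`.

Answer: 0

Derivation:
s_0={q,r,s}: X(G(p))=False G(p)=False p=False
s_1={p,q,s}: X(G(p))=False G(p)=False p=True
s_2={p,q,r,s}: X(G(p))=False G(p)=False p=True
s_3={p,q,r,s}: X(G(p))=False G(p)=False p=True
s_4={q,s}: X(G(p))=True G(p)=False p=False
s_5={p,r,s}: X(G(p))=True G(p)=True p=True
s_6={p,q,s}: X(G(p))=False G(p)=True p=True
G(X(G(p))) holds globally = False
First violation at position 0.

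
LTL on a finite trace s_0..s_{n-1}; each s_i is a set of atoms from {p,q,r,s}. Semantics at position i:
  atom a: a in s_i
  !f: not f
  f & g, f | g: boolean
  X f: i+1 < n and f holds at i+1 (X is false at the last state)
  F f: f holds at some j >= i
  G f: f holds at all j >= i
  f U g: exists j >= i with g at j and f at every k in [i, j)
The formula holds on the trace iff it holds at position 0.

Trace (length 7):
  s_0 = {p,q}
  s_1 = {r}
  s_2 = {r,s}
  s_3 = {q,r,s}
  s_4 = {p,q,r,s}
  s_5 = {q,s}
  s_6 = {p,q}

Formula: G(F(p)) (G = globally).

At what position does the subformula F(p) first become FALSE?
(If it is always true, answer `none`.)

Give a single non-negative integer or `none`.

Answer: none

Derivation:
s_0={p,q}: F(p)=True p=True
s_1={r}: F(p)=True p=False
s_2={r,s}: F(p)=True p=False
s_3={q,r,s}: F(p)=True p=False
s_4={p,q,r,s}: F(p)=True p=True
s_5={q,s}: F(p)=True p=False
s_6={p,q}: F(p)=True p=True
G(F(p)) holds globally = True
No violation — formula holds at every position.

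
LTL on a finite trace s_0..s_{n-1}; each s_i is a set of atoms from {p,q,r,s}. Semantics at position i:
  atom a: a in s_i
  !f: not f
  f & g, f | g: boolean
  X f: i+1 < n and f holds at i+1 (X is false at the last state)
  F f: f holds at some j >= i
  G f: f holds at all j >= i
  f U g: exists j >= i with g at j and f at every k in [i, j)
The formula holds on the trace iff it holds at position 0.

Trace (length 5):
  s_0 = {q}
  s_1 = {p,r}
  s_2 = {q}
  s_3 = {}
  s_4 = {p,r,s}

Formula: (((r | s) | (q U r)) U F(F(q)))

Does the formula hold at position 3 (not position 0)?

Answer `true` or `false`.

s_0={q}: (((r | s) | (q U r)) U F(F(q)))=True ((r | s) | (q U r))=True (r | s)=False r=False s=False (q U r)=True q=True F(F(q))=True F(q)=True
s_1={p,r}: (((r | s) | (q U r)) U F(F(q)))=True ((r | s) | (q U r))=True (r | s)=True r=True s=False (q U r)=True q=False F(F(q))=True F(q)=True
s_2={q}: (((r | s) | (q U r)) U F(F(q)))=True ((r | s) | (q U r))=False (r | s)=False r=False s=False (q U r)=False q=True F(F(q))=True F(q)=True
s_3={}: (((r | s) | (q U r)) U F(F(q)))=False ((r | s) | (q U r))=False (r | s)=False r=False s=False (q U r)=False q=False F(F(q))=False F(q)=False
s_4={p,r,s}: (((r | s) | (q U r)) U F(F(q)))=False ((r | s) | (q U r))=True (r | s)=True r=True s=True (q U r)=True q=False F(F(q))=False F(q)=False
Evaluating at position 3: result = False

Answer: false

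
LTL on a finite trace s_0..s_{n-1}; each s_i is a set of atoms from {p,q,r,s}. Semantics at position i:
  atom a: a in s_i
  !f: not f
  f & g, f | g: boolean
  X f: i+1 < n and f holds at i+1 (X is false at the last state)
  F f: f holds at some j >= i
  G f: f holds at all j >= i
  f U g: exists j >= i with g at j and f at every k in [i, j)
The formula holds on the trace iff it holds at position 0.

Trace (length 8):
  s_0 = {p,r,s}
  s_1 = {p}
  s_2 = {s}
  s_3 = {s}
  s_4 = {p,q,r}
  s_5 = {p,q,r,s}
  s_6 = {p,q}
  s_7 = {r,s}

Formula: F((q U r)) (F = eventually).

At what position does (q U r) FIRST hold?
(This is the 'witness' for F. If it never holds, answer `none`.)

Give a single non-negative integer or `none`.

Answer: 0

Derivation:
s_0={p,r,s}: (q U r)=True q=False r=True
s_1={p}: (q U r)=False q=False r=False
s_2={s}: (q U r)=False q=False r=False
s_3={s}: (q U r)=False q=False r=False
s_4={p,q,r}: (q U r)=True q=True r=True
s_5={p,q,r,s}: (q U r)=True q=True r=True
s_6={p,q}: (q U r)=True q=True r=False
s_7={r,s}: (q U r)=True q=False r=True
F((q U r)) holds; first witness at position 0.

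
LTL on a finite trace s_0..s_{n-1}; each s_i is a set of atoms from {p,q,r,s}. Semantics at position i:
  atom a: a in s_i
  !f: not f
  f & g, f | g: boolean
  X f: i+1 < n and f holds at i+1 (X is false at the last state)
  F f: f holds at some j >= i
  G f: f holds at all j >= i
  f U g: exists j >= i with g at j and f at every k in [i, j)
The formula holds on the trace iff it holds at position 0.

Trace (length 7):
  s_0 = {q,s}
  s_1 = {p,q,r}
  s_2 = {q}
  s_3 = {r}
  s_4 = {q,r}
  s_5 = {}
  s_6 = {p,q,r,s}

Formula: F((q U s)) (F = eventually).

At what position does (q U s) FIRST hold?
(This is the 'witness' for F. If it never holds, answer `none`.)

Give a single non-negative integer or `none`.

Answer: 0

Derivation:
s_0={q,s}: (q U s)=True q=True s=True
s_1={p,q,r}: (q U s)=False q=True s=False
s_2={q}: (q U s)=False q=True s=False
s_3={r}: (q U s)=False q=False s=False
s_4={q,r}: (q U s)=False q=True s=False
s_5={}: (q U s)=False q=False s=False
s_6={p,q,r,s}: (q U s)=True q=True s=True
F((q U s)) holds; first witness at position 0.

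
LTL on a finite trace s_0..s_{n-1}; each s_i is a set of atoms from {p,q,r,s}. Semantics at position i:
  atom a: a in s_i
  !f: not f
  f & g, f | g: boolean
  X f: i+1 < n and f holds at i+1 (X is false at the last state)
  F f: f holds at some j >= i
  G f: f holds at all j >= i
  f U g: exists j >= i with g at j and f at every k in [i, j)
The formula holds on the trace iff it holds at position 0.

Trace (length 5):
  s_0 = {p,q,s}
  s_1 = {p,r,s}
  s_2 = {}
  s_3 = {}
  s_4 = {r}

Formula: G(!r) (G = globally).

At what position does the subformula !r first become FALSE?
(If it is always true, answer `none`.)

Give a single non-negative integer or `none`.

s_0={p,q,s}: !r=True r=False
s_1={p,r,s}: !r=False r=True
s_2={}: !r=True r=False
s_3={}: !r=True r=False
s_4={r}: !r=False r=True
G(!r) holds globally = False
First violation at position 1.

Answer: 1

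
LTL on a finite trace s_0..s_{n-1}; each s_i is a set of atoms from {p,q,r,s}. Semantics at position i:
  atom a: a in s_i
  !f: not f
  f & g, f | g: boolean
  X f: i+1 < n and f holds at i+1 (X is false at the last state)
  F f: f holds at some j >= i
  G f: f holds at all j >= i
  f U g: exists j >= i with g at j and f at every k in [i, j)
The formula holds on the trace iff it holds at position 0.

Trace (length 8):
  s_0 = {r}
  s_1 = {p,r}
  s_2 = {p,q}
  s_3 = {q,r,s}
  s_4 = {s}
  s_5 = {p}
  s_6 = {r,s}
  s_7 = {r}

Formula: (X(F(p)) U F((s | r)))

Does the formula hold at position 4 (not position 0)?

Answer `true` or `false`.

s_0={r}: (X(F(p)) U F((s | r)))=True X(F(p))=True F(p)=True p=False F((s | r))=True (s | r)=True s=False r=True
s_1={p,r}: (X(F(p)) U F((s | r)))=True X(F(p))=True F(p)=True p=True F((s | r))=True (s | r)=True s=False r=True
s_2={p,q}: (X(F(p)) U F((s | r)))=True X(F(p))=True F(p)=True p=True F((s | r))=True (s | r)=False s=False r=False
s_3={q,r,s}: (X(F(p)) U F((s | r)))=True X(F(p))=True F(p)=True p=False F((s | r))=True (s | r)=True s=True r=True
s_4={s}: (X(F(p)) U F((s | r)))=True X(F(p))=True F(p)=True p=False F((s | r))=True (s | r)=True s=True r=False
s_5={p}: (X(F(p)) U F((s | r)))=True X(F(p))=False F(p)=True p=True F((s | r))=True (s | r)=False s=False r=False
s_6={r,s}: (X(F(p)) U F((s | r)))=True X(F(p))=False F(p)=False p=False F((s | r))=True (s | r)=True s=True r=True
s_7={r}: (X(F(p)) U F((s | r)))=True X(F(p))=False F(p)=False p=False F((s | r))=True (s | r)=True s=False r=True
Evaluating at position 4: result = True

Answer: true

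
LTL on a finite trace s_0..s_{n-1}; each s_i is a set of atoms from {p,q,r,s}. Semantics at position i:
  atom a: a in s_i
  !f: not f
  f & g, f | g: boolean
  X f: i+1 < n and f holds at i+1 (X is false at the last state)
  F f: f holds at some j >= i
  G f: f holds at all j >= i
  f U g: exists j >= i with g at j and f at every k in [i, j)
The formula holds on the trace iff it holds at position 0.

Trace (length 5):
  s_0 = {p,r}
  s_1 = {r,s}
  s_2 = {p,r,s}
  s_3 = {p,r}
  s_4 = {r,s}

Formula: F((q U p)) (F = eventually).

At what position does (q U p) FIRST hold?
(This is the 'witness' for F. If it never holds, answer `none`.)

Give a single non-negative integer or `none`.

s_0={p,r}: (q U p)=True q=False p=True
s_1={r,s}: (q U p)=False q=False p=False
s_2={p,r,s}: (q U p)=True q=False p=True
s_3={p,r}: (q U p)=True q=False p=True
s_4={r,s}: (q U p)=False q=False p=False
F((q U p)) holds; first witness at position 0.

Answer: 0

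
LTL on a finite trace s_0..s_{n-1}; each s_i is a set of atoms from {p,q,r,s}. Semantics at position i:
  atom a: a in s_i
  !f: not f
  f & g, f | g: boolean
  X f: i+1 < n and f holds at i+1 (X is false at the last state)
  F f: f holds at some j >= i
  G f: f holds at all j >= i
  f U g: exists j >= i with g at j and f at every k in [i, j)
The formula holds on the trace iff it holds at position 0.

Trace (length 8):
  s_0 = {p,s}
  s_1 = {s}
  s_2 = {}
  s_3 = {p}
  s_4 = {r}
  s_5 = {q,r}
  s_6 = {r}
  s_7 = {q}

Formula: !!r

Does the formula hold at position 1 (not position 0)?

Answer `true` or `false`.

s_0={p,s}: !!r=False !r=True r=False
s_1={s}: !!r=False !r=True r=False
s_2={}: !!r=False !r=True r=False
s_3={p}: !!r=False !r=True r=False
s_4={r}: !!r=True !r=False r=True
s_5={q,r}: !!r=True !r=False r=True
s_6={r}: !!r=True !r=False r=True
s_7={q}: !!r=False !r=True r=False
Evaluating at position 1: result = False

Answer: false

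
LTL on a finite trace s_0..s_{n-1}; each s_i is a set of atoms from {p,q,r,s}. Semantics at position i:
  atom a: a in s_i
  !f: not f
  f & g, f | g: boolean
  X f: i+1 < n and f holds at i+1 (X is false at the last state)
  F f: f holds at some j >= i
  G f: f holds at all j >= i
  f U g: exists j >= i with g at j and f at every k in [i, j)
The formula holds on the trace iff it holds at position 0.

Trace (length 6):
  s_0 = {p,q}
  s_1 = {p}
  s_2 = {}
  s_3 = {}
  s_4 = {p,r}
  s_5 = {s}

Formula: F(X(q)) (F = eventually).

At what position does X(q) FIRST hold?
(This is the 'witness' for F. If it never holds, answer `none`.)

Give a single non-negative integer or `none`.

s_0={p,q}: X(q)=False q=True
s_1={p}: X(q)=False q=False
s_2={}: X(q)=False q=False
s_3={}: X(q)=False q=False
s_4={p,r}: X(q)=False q=False
s_5={s}: X(q)=False q=False
F(X(q)) does not hold (no witness exists).

Answer: none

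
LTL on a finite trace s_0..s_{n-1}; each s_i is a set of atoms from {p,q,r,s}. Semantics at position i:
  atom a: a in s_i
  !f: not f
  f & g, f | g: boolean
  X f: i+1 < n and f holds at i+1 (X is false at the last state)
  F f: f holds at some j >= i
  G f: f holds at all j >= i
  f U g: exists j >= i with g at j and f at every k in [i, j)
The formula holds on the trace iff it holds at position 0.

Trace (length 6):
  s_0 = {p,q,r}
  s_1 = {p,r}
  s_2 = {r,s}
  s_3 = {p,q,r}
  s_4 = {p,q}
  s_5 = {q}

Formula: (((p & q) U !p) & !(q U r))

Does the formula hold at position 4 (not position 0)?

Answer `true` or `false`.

Answer: true

Derivation:
s_0={p,q,r}: (((p & q) U !p) & !(q U r))=False ((p & q) U !p)=False (p & q)=True p=True q=True !p=False !(q U r)=False (q U r)=True r=True
s_1={p,r}: (((p & q) U !p) & !(q U r))=False ((p & q) U !p)=False (p & q)=False p=True q=False !p=False !(q U r)=False (q U r)=True r=True
s_2={r,s}: (((p & q) U !p) & !(q U r))=False ((p & q) U !p)=True (p & q)=False p=False q=False !p=True !(q U r)=False (q U r)=True r=True
s_3={p,q,r}: (((p & q) U !p) & !(q U r))=False ((p & q) U !p)=True (p & q)=True p=True q=True !p=False !(q U r)=False (q U r)=True r=True
s_4={p,q}: (((p & q) U !p) & !(q U r))=True ((p & q) U !p)=True (p & q)=True p=True q=True !p=False !(q U r)=True (q U r)=False r=False
s_5={q}: (((p & q) U !p) & !(q U r))=True ((p & q) U !p)=True (p & q)=False p=False q=True !p=True !(q U r)=True (q U r)=False r=False
Evaluating at position 4: result = True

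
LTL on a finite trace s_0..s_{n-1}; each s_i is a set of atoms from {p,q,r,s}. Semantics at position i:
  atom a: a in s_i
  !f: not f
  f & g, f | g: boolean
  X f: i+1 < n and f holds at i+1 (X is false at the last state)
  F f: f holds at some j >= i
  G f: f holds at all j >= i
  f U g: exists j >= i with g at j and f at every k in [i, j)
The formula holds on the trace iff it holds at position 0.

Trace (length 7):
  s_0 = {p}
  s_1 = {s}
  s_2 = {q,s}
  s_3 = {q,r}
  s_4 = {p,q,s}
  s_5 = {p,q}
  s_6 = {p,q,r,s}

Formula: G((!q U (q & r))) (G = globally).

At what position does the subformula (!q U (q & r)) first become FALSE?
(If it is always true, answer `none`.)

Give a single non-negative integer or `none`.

s_0={p}: (!q U (q & r))=False !q=True q=False (q & r)=False r=False
s_1={s}: (!q U (q & r))=False !q=True q=False (q & r)=False r=False
s_2={q,s}: (!q U (q & r))=False !q=False q=True (q & r)=False r=False
s_3={q,r}: (!q U (q & r))=True !q=False q=True (q & r)=True r=True
s_4={p,q,s}: (!q U (q & r))=False !q=False q=True (q & r)=False r=False
s_5={p,q}: (!q U (q & r))=False !q=False q=True (q & r)=False r=False
s_6={p,q,r,s}: (!q U (q & r))=True !q=False q=True (q & r)=True r=True
G((!q U (q & r))) holds globally = False
First violation at position 0.

Answer: 0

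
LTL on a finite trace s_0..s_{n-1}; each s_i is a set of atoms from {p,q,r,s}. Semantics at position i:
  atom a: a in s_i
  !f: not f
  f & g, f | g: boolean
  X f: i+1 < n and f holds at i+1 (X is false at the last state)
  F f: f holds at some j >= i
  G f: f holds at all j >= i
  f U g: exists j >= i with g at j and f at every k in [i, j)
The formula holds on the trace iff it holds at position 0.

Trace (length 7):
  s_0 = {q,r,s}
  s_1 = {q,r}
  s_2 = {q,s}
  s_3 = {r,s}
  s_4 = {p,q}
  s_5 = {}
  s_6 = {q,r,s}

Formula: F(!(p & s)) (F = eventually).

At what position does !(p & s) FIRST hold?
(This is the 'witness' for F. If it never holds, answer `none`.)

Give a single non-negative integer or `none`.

s_0={q,r,s}: !(p & s)=True (p & s)=False p=False s=True
s_1={q,r}: !(p & s)=True (p & s)=False p=False s=False
s_2={q,s}: !(p & s)=True (p & s)=False p=False s=True
s_3={r,s}: !(p & s)=True (p & s)=False p=False s=True
s_4={p,q}: !(p & s)=True (p & s)=False p=True s=False
s_5={}: !(p & s)=True (p & s)=False p=False s=False
s_6={q,r,s}: !(p & s)=True (p & s)=False p=False s=True
F(!(p & s)) holds; first witness at position 0.

Answer: 0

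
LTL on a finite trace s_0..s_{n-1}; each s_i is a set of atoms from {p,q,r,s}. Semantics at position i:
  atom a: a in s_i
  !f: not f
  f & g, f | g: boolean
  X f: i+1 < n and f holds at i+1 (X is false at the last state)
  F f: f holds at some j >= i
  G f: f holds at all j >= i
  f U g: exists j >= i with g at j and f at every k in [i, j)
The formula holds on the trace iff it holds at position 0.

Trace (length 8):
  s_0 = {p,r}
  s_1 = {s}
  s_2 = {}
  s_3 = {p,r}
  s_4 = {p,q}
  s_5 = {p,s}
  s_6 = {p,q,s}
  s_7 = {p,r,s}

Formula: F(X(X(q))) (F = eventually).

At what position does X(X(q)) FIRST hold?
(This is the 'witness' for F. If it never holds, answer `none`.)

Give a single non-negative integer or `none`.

Answer: 2

Derivation:
s_0={p,r}: X(X(q))=False X(q)=False q=False
s_1={s}: X(X(q))=False X(q)=False q=False
s_2={}: X(X(q))=True X(q)=False q=False
s_3={p,r}: X(X(q))=False X(q)=True q=False
s_4={p,q}: X(X(q))=True X(q)=False q=True
s_5={p,s}: X(X(q))=False X(q)=True q=False
s_6={p,q,s}: X(X(q))=False X(q)=False q=True
s_7={p,r,s}: X(X(q))=False X(q)=False q=False
F(X(X(q))) holds; first witness at position 2.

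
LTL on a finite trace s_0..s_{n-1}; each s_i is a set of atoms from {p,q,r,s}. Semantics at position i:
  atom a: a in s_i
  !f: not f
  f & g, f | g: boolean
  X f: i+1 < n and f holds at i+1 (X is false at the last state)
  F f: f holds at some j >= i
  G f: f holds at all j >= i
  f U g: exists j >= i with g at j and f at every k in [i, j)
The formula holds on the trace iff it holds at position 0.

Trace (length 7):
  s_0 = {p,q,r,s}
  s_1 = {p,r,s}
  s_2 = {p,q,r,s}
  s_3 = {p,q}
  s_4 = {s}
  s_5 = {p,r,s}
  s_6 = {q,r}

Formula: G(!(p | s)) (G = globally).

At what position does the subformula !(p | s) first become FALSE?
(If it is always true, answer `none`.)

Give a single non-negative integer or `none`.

s_0={p,q,r,s}: !(p | s)=False (p | s)=True p=True s=True
s_1={p,r,s}: !(p | s)=False (p | s)=True p=True s=True
s_2={p,q,r,s}: !(p | s)=False (p | s)=True p=True s=True
s_3={p,q}: !(p | s)=False (p | s)=True p=True s=False
s_4={s}: !(p | s)=False (p | s)=True p=False s=True
s_5={p,r,s}: !(p | s)=False (p | s)=True p=True s=True
s_6={q,r}: !(p | s)=True (p | s)=False p=False s=False
G(!(p | s)) holds globally = False
First violation at position 0.

Answer: 0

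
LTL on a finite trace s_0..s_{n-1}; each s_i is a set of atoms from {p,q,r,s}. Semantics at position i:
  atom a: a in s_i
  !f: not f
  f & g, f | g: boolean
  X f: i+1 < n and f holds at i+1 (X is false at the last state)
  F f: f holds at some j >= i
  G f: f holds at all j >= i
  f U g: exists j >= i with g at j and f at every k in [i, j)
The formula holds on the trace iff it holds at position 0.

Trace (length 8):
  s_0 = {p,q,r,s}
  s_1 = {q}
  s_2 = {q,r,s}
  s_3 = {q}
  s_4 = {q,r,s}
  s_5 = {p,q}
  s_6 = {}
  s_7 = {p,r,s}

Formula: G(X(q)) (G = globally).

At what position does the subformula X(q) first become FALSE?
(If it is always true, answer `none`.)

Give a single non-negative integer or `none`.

Answer: 5

Derivation:
s_0={p,q,r,s}: X(q)=True q=True
s_1={q}: X(q)=True q=True
s_2={q,r,s}: X(q)=True q=True
s_3={q}: X(q)=True q=True
s_4={q,r,s}: X(q)=True q=True
s_5={p,q}: X(q)=False q=True
s_6={}: X(q)=False q=False
s_7={p,r,s}: X(q)=False q=False
G(X(q)) holds globally = False
First violation at position 5.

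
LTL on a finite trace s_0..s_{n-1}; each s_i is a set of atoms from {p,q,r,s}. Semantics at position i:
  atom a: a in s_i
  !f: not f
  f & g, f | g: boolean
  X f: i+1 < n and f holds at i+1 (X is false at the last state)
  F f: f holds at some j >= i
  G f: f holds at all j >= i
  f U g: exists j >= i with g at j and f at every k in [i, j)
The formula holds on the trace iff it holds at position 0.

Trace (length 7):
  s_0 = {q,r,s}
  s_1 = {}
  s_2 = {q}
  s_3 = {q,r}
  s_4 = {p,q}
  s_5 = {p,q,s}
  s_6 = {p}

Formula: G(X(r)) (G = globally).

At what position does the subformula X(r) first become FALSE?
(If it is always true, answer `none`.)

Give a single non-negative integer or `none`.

Answer: 0

Derivation:
s_0={q,r,s}: X(r)=False r=True
s_1={}: X(r)=False r=False
s_2={q}: X(r)=True r=False
s_3={q,r}: X(r)=False r=True
s_4={p,q}: X(r)=False r=False
s_5={p,q,s}: X(r)=False r=False
s_6={p}: X(r)=False r=False
G(X(r)) holds globally = False
First violation at position 0.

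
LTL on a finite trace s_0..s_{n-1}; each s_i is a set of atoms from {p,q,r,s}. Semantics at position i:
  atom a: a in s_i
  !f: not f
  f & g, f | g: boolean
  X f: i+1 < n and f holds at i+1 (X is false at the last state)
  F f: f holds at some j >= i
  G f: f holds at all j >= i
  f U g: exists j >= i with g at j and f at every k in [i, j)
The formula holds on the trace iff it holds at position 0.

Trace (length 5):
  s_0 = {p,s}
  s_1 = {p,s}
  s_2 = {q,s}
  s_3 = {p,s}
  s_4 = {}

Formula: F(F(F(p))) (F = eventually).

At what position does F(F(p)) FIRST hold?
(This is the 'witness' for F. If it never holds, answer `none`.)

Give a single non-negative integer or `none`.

Answer: 0

Derivation:
s_0={p,s}: F(F(p))=True F(p)=True p=True
s_1={p,s}: F(F(p))=True F(p)=True p=True
s_2={q,s}: F(F(p))=True F(p)=True p=False
s_3={p,s}: F(F(p))=True F(p)=True p=True
s_4={}: F(F(p))=False F(p)=False p=False
F(F(F(p))) holds; first witness at position 0.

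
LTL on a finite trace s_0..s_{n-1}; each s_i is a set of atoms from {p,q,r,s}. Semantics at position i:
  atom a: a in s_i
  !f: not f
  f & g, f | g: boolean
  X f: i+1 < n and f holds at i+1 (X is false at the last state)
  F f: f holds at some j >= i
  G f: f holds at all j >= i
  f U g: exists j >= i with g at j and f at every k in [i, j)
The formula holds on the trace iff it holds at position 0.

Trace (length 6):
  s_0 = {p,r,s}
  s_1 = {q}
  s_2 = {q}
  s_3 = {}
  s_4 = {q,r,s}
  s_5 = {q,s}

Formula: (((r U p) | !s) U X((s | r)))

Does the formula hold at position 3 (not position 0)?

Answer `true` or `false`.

s_0={p,r,s}: (((r U p) | !s) U X((s | r)))=True ((r U p) | !s)=True (r U p)=True r=True p=True !s=False s=True X((s | r))=False (s | r)=True
s_1={q}: (((r U p) | !s) U X((s | r)))=True ((r U p) | !s)=True (r U p)=False r=False p=False !s=True s=False X((s | r))=False (s | r)=False
s_2={q}: (((r U p) | !s) U X((s | r)))=True ((r U p) | !s)=True (r U p)=False r=False p=False !s=True s=False X((s | r))=False (s | r)=False
s_3={}: (((r U p) | !s) U X((s | r)))=True ((r U p) | !s)=True (r U p)=False r=False p=False !s=True s=False X((s | r))=True (s | r)=False
s_4={q,r,s}: (((r U p) | !s) U X((s | r)))=True ((r U p) | !s)=False (r U p)=False r=True p=False !s=False s=True X((s | r))=True (s | r)=True
s_5={q,s}: (((r U p) | !s) U X((s | r)))=False ((r U p) | !s)=False (r U p)=False r=False p=False !s=False s=True X((s | r))=False (s | r)=True
Evaluating at position 3: result = True

Answer: true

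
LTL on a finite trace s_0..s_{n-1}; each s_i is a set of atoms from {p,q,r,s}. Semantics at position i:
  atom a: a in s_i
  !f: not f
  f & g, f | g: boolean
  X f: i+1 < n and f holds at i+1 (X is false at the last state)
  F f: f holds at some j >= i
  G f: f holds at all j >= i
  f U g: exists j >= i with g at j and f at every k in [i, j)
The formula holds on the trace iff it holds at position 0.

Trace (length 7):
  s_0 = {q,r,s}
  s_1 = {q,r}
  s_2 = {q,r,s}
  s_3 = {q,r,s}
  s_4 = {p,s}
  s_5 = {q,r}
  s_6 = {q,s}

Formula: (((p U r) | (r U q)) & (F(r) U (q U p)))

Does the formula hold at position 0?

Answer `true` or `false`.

Answer: true

Derivation:
s_0={q,r,s}: (((p U r) | (r U q)) & (F(r) U (q U p)))=True ((p U r) | (r U q))=True (p U r)=True p=False r=True (r U q)=True q=True (F(r) U (q U p))=True F(r)=True (q U p)=True
s_1={q,r}: (((p U r) | (r U q)) & (F(r) U (q U p)))=True ((p U r) | (r U q))=True (p U r)=True p=False r=True (r U q)=True q=True (F(r) U (q U p))=True F(r)=True (q U p)=True
s_2={q,r,s}: (((p U r) | (r U q)) & (F(r) U (q U p)))=True ((p U r) | (r U q))=True (p U r)=True p=False r=True (r U q)=True q=True (F(r) U (q U p))=True F(r)=True (q U p)=True
s_3={q,r,s}: (((p U r) | (r U q)) & (F(r) U (q U p)))=True ((p U r) | (r U q))=True (p U r)=True p=False r=True (r U q)=True q=True (F(r) U (q U p))=True F(r)=True (q U p)=True
s_4={p,s}: (((p U r) | (r U q)) & (F(r) U (q U p)))=True ((p U r) | (r U q))=True (p U r)=True p=True r=False (r U q)=False q=False (F(r) U (q U p))=True F(r)=True (q U p)=True
s_5={q,r}: (((p U r) | (r U q)) & (F(r) U (q U p)))=False ((p U r) | (r U q))=True (p U r)=True p=False r=True (r U q)=True q=True (F(r) U (q U p))=False F(r)=True (q U p)=False
s_6={q,s}: (((p U r) | (r U q)) & (F(r) U (q U p)))=False ((p U r) | (r U q))=True (p U r)=False p=False r=False (r U q)=True q=True (F(r) U (q U p))=False F(r)=False (q U p)=False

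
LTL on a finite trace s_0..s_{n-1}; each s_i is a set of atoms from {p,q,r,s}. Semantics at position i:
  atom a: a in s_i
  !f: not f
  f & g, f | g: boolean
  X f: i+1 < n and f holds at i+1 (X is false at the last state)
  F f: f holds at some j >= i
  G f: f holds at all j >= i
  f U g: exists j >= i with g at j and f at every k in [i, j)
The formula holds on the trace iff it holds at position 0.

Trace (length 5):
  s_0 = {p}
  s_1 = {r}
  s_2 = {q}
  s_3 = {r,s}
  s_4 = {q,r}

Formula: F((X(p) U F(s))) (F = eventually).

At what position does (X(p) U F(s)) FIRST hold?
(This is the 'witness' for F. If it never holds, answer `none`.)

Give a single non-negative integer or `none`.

s_0={p}: (X(p) U F(s))=True X(p)=False p=True F(s)=True s=False
s_1={r}: (X(p) U F(s))=True X(p)=False p=False F(s)=True s=False
s_2={q}: (X(p) U F(s))=True X(p)=False p=False F(s)=True s=False
s_3={r,s}: (X(p) U F(s))=True X(p)=False p=False F(s)=True s=True
s_4={q,r}: (X(p) U F(s))=False X(p)=False p=False F(s)=False s=False
F((X(p) U F(s))) holds; first witness at position 0.

Answer: 0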